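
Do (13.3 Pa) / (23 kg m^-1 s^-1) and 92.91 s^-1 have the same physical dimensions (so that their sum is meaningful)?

Yes

Reduce each to base SI dimensions:
  (13.3 Pa) / (23 kg m^-1 s^-1):  [kg·m⁻¹·s⁻²] / [kg·m⁻¹·s⁻¹] = s⁻¹
  92.91 s^-1:  s⁻¹
Both are s⁻¹, so they have the same dimensions and can be added.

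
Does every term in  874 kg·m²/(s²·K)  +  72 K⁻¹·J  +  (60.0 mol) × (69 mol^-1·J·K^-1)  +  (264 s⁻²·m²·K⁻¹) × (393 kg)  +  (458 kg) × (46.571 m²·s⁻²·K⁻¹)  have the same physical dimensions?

Yes

Work out the base dimensions of each:
  874 kg·m²/(s²·K):  kg·m²·s⁻²·K⁻¹
  72 K⁻¹·J:  J·K⁻¹ = N·m·K⁻¹ = kg·m²·s⁻²·K⁻¹
  (60.0 mol) × (69 mol^-1·J·K^-1):  [mol] · [kg·m²·s⁻²·K⁻¹·mol⁻¹] = kg·m²·s⁻²·K⁻¹
  (264 s⁻²·m²·K⁻¹) × (393 kg):  [m²·s⁻²·K⁻¹] · [kg] = kg·m²·s⁻²·K⁻¹
  (458 kg) × (46.571 m²·s⁻²·K⁻¹):  [kg] · [m²·s⁻²·K⁻¹] = kg·m²·s⁻²·K⁻¹
Every term reduces to kg·m²·s⁻²·K⁻¹.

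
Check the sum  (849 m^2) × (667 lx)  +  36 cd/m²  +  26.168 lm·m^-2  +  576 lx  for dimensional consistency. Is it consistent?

No

Work out the base dimensions of each:
  (849 m^2) × (667 lx):  [m²] · [m⁻²·cd] = cd
  36 cd/m²:  cd·m⁻² = m⁻²·cd
  26.168 lm·m^-2:  lm·m⁻² = cd·m⁻² = m⁻²·cd
  576 lx:  lx = lm·m⁻² = m⁻²·cd
The terms do not share a single dimension (cd vs m⁻²·cd).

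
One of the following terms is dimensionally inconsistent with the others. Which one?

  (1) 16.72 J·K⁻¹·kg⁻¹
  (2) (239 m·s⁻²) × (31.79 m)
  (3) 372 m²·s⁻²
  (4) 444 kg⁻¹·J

Expand each in SI base units:
  (1) J·kg⁻¹·K⁻¹ = N·m·kg⁻¹·K⁻¹ = m²·s⁻²·K⁻¹
  (2) [m·s⁻²] · [m] = m²·s⁻²
  (3) m²·s⁻²
  (4) J·kg⁻¹ = N·m·kg⁻¹ = m²·s⁻²
All reduce to m²·s⁻² except (1), which is m²·s⁻²·K⁻¹.

(1)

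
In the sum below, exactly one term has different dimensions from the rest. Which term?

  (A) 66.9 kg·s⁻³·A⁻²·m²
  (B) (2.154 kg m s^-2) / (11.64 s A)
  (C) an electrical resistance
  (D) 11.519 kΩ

In SI base units:
  (A) kg·m²·s⁻³·A⁻²
  (B) [kg·m·s⁻²] / [s·A] = kg·m·s⁻³·A⁻¹
  (C) [electrical resistance] = kg·m²·s⁻³·A⁻²
  (D) Ω = V·A⁻¹ = kg·m²·s⁻³·A⁻²
All reduce to kg·m²·s⁻³·A⁻² except (B), which is kg·m·s⁻³·A⁻¹.

(B)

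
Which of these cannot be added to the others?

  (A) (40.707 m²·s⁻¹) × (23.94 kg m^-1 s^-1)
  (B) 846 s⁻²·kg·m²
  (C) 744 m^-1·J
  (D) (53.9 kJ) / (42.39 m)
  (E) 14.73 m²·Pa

(B)

Dimensions:
  (A) [m²·s⁻¹] · [kg·m⁻¹·s⁻¹] = kg·m·s⁻²
  (B) kg·m²·s⁻²
  (C) J·m⁻¹ = N·m·m⁻¹ = kg·m·s⁻²
  (D) [kg·m²·s⁻²] / [m] = kg·m·s⁻²
  (E) Pa·m² = N·m⁻²·m² = kg·m·s⁻²
All reduce to kg·m·s⁻² except (B), which is kg·m²·s⁻².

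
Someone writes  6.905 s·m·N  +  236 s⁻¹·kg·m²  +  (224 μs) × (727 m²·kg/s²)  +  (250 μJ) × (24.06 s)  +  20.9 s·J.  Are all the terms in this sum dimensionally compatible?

Yes

Expand each in SI base units:
  6.905 s·m·N:  N·m·s = kg·m·s⁻²·m·s = kg·m²·s⁻¹
  236 s⁻¹·kg·m²:  kg·m²·s⁻¹
  (224 μs) × (727 m²·kg/s²):  [s] · [kg·m²·s⁻²] = kg·m²·s⁻¹
  (250 μJ) × (24.06 s):  [kg·m²·s⁻²] · [s] = kg·m²·s⁻¹
  20.9 s·J:  J·s = N·m·s = kg·m²·s⁻¹
Every term reduces to kg·m²·s⁻¹.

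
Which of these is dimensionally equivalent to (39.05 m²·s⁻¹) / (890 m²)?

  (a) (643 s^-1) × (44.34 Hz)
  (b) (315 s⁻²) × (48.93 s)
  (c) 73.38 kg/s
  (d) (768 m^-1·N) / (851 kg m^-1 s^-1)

Reference: [m²·s⁻¹] / [m²] = s⁻¹.
Each option:
  (a) [s⁻¹] · [s⁻¹] = s⁻²
  (b) [s⁻²] · [s] = s⁻¹  ← same
  (c) kg·s⁻¹
  (d) [kg·s⁻²] / [kg·m⁻¹·s⁻¹] = m·s⁻¹
Only (b) matches s⁻¹.

(b)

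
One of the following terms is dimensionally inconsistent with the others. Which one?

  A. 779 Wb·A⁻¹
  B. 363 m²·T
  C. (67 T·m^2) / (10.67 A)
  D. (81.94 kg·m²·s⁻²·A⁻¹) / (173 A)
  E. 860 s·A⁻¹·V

Reduce each to base SI dimensions:
  A. Wb·A⁻¹ = V·s·A⁻¹ = kg·m²·s⁻²·A⁻²
  B. T·m² = Wb·m⁻²·m² = kg·m²·s⁻²·A⁻¹
  C. [kg·m²·s⁻²·A⁻¹] / [A] = kg·m²·s⁻²·A⁻²
  D. [kg·m²·s⁻²·A⁻¹] / [A] = kg·m²·s⁻²·A⁻²
  E. V·s·A⁻¹ = J·C⁻¹·s·A⁻¹ = kg·m²·s⁻²·A⁻²
All reduce to kg·m²·s⁻²·A⁻² except B., which is kg·m²·s⁻²·A⁻¹.

B.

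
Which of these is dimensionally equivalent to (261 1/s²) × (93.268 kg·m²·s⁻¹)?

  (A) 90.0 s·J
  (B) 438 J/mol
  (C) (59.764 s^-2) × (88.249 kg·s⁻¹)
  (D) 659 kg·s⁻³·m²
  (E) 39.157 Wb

Reference: [s⁻²] · [kg·m²·s⁻¹] = kg·m²·s⁻³.
Each option:
  (A) J·s = N·m·s = kg·m²·s⁻¹
  (B) J·mol⁻¹ = N·m·mol⁻¹ = kg·m²·s⁻²·mol⁻¹
  (C) [s⁻²] · [kg·s⁻¹] = kg·s⁻³
  (D) kg·m²·s⁻³  ← same
  (E) Wb = V·s = kg·m²·s⁻²·A⁻¹
Only (D) matches kg·m²·s⁻³.

(D)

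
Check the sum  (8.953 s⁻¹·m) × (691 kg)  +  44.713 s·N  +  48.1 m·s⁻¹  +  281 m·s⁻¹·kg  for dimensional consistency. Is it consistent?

No

Expand each in SI base units:
  (8.953 s⁻¹·m) × (691 kg):  [m·s⁻¹] · [kg] = kg·m·s⁻¹
  44.713 s·N:  N·s = kg·m·s⁻²·s = kg·m·s⁻¹
  48.1 m·s⁻¹:  m·s⁻¹
  281 m·s⁻¹·kg:  kg·m·s⁻¹
The terms do not share a single dimension (kg·m·s⁻¹ vs m·s⁻¹).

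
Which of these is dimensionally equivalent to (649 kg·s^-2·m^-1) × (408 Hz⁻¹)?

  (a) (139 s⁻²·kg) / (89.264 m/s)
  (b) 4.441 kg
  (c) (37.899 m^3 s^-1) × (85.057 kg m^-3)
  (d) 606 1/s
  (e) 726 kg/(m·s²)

Reference: [kg·m⁻¹·s⁻²] · [s] = kg·m⁻¹·s⁻¹.
Each option:
  (a) [kg·s⁻²] / [m·s⁻¹] = kg·m⁻¹·s⁻¹  ← same
  (b) kg
  (c) [m³·s⁻¹] · [kg·m⁻³] = kg·s⁻¹
  (d) s⁻¹
  (e) kg·m⁻¹·s⁻²
Only (a) matches kg·m⁻¹·s⁻¹.

(a)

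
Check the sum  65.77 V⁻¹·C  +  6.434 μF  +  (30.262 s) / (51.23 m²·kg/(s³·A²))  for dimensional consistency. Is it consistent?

In SI base units:
  65.77 V⁻¹·C:  C·V⁻¹ = s·A·(J·C⁻¹)⁻¹ = kg⁻¹·m⁻²·s⁴·A²
  6.434 μF:  F = C·V⁻¹ = kg⁻¹·m⁻²·s⁴·A²
  (30.262 s) / (51.23 m²·kg/(s³·A²)):  [s] / [kg·m²·s⁻³·A⁻²] = kg⁻¹·m⁻²·s⁴·A²
Every term reduces to kg⁻¹·m⁻²·s⁴·A².

Yes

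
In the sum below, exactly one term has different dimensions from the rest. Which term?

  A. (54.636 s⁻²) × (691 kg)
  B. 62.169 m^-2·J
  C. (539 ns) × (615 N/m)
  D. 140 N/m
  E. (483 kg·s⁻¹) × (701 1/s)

C.

Reduce each to base SI dimensions:
  A. [s⁻²] · [kg] = kg·s⁻²
  B. J·m⁻² = N·m·m⁻² = kg·s⁻²
  C. [s] · [kg·s⁻²] = kg·s⁻¹
  D. N·m⁻¹ = kg·m·s⁻²·m⁻¹ = kg·s⁻²
  E. [kg·s⁻¹] · [s⁻¹] = kg·s⁻²
All reduce to kg·s⁻² except C., which is kg·s⁻¹.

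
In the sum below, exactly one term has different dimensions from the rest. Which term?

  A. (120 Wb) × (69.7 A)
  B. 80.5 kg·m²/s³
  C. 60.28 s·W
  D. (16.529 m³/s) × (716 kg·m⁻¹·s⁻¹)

Dimensions:
  A. [kg·m²·s⁻²·A⁻¹] · [A] = kg·m²·s⁻²
  B. kg·m²·s⁻³
  C. W·s = J·s⁻¹·s = kg·m²·s⁻²
  D. [m³·s⁻¹] · [kg·m⁻¹·s⁻¹] = kg·m²·s⁻²
All reduce to kg·m²·s⁻² except B., which is kg·m²·s⁻³.

B.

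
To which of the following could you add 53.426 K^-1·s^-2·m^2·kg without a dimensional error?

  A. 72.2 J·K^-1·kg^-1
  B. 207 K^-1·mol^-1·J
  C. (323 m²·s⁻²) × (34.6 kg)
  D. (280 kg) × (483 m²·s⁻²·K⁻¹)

D.

Reference: kg·m²·s⁻²·K⁻¹.
Each option:
  A. J·kg⁻¹·K⁻¹ = N·m·kg⁻¹·K⁻¹ = m²·s⁻²·K⁻¹
  B. J·mol⁻¹·K⁻¹ = N·m·mol⁻¹·K⁻¹ = kg·m²·s⁻²·K⁻¹·mol⁻¹
  C. [m²·s⁻²] · [kg] = kg·m²·s⁻²
  D. [kg] · [m²·s⁻²·K⁻¹] = kg·m²·s⁻²·K⁻¹  ← same
Only D. matches kg·m²·s⁻²·K⁻¹.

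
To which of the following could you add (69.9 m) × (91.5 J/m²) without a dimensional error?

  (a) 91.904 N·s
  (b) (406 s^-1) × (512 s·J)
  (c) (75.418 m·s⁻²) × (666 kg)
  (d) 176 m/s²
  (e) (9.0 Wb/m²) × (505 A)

Reference: [m] · [kg·s⁻²] = kg·m·s⁻².
Each option:
  (a) N·s = kg·m·s⁻²·s = kg·m·s⁻¹
  (b) [s⁻¹] · [kg·m²·s⁻¹] = kg·m²·s⁻²
  (c) [m·s⁻²] · [kg] = kg·m·s⁻²  ← same
  (d) m·s⁻²
  (e) [kg·s⁻²·A⁻¹] · [A] = kg·s⁻²
Only (c) matches kg·m·s⁻².

(c)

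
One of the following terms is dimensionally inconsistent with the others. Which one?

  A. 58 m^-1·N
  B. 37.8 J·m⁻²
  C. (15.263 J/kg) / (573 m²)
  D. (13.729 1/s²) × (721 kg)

Dimensions:
  A. N·m⁻¹ = kg·m·s⁻²·m⁻¹ = kg·s⁻²
  B. J·m⁻² = N·m·m⁻² = kg·s⁻²
  C. [m²·s⁻²] / [m²] = s⁻²
  D. [s⁻²] · [kg] = kg·s⁻²
All reduce to kg·s⁻² except C., which is s⁻².

C.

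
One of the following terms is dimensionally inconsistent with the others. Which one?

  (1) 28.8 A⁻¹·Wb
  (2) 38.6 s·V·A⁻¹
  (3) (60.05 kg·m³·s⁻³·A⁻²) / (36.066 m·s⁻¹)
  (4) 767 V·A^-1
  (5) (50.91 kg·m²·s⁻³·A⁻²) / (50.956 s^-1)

Expand each in SI base units:
  (1) Wb·A⁻¹ = V·s·A⁻¹ = kg·m²·s⁻²·A⁻²
  (2) V·s·A⁻¹ = J·C⁻¹·s·A⁻¹ = kg·m²·s⁻²·A⁻²
  (3) [kg·m³·s⁻³·A⁻²] / [m·s⁻¹] = kg·m²·s⁻²·A⁻²
  (4) V·A⁻¹ = J·C⁻¹·A⁻¹ = kg·m²·s⁻³·A⁻²
  (5) [kg·m²·s⁻³·A⁻²] / [s⁻¹] = kg·m²·s⁻²·A⁻²
All reduce to kg·m²·s⁻²·A⁻² except (4), which is kg·m²·s⁻³·A⁻².

(4)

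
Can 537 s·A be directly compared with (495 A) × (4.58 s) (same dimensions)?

Yes

In SI base units:
  537 s·A:  A·s = s·A
  (495 A) × (4.58 s):  [A] · [s] = s·A
Both are s·A, so they have the same dimensions and can be added.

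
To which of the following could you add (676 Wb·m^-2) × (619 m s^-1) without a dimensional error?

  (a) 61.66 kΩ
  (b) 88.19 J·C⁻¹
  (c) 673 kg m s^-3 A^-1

(c)

Reference: [kg·s⁻²·A⁻¹] · [m·s⁻¹] = kg·m·s⁻³·A⁻¹.
Each option:
  (a) Ω = V·A⁻¹ = kg·m²·s⁻³·A⁻²
  (b) J·C⁻¹ = N·m·(s·A)⁻¹ = kg·m²·s⁻³·A⁻¹
  (c) kg·m·s⁻³·A⁻¹  ← same
Only (c) matches kg·m·s⁻³·A⁻¹.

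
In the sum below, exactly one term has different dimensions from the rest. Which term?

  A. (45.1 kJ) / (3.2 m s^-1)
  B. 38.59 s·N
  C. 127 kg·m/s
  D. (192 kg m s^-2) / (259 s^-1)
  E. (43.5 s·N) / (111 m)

E.

In SI base units:
  A. [kg·m²·s⁻²] / [m·s⁻¹] = kg·m·s⁻¹
  B. N·s = kg·m·s⁻²·s = kg·m·s⁻¹
  C. kg·m·s⁻¹
  D. [kg·m·s⁻²] / [s⁻¹] = kg·m·s⁻¹
  E. [kg·m·s⁻¹] / [m] = kg·s⁻¹
All reduce to kg·m·s⁻¹ except E., which is kg·s⁻¹.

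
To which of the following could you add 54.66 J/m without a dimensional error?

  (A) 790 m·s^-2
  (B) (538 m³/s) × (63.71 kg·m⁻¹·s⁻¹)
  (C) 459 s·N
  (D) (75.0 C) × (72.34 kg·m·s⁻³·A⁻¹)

(D)

Reference: J·m⁻¹ = N·m·m⁻¹ = kg·m·s⁻².
Each option:
  (A) m·s⁻²
  (B) [m³·s⁻¹] · [kg·m⁻¹·s⁻¹] = kg·m²·s⁻²
  (C) N·s = kg·m·s⁻²·s = kg·m·s⁻¹
  (D) [s·A] · [kg·m·s⁻³·A⁻¹] = kg·m·s⁻²  ← same
Only (D) matches kg·m·s⁻².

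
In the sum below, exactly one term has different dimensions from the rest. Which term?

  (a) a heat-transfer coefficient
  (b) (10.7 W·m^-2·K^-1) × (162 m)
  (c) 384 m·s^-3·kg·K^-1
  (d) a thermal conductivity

(a)

In SI base units:
  (a) [heat-transfer coefficient] = kg·s⁻³·K⁻¹
  (b) [kg·s⁻³·K⁻¹] · [m] = kg·m·s⁻³·K⁻¹
  (c) kg·m·s⁻³·K⁻¹
  (d) [thermal conductivity] = kg·m·s⁻³·K⁻¹
All reduce to kg·m·s⁻³·K⁻¹ except (a), which is kg·s⁻³·K⁻¹.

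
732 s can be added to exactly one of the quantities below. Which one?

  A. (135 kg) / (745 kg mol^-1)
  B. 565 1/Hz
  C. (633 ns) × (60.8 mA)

Reference: s.
Each option:
  A. [kg] / [kg·mol⁻¹] = mol
  B. Hz⁻¹ = (s⁻¹)⁻¹ = s  ← same
  C. [s] · [A] = s·A
Only B. matches s.

B.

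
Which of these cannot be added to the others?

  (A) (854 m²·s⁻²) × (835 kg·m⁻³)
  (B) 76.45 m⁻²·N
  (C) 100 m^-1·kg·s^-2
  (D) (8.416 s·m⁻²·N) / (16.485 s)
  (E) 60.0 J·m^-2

(E)

Work out the base dimensions of each:
  (A) [m²·s⁻²] · [kg·m⁻³] = kg·m⁻¹·s⁻²
  (B) N·m⁻² = kg·m·s⁻²·m⁻² = kg·m⁻¹·s⁻²
  (C) kg·m⁻¹·s⁻²
  (D) [kg·m⁻¹·s⁻¹] / [s] = kg·m⁻¹·s⁻²
  (E) J·m⁻² = N·m·m⁻² = kg·s⁻²
All reduce to kg·m⁻¹·s⁻² except (E), which is kg·s⁻².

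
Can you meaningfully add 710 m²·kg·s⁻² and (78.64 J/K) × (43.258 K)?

Yes

In SI base units:
  710 m²·kg·s⁻²:  kg·m²·s⁻²
  (78.64 J/K) × (43.258 K):  [kg·m²·s⁻²·K⁻¹] · [K] = kg·m²·s⁻²
Both are kg·m²·s⁻², so they have the same dimensions and can be added.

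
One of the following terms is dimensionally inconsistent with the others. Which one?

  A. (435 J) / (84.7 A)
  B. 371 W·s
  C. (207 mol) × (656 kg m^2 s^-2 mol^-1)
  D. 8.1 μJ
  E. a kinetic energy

Dimensions:
  A. [kg·m²·s⁻²] / [A] = kg·m²·s⁻²·A⁻¹
  B. W·s = J·s⁻¹·s = kg·m²·s⁻²
  C. [mol] · [kg·m²·s⁻²·mol⁻¹] = kg·m²·s⁻²
  D. J = N·m = kg·m²·s⁻²
  E. [kinetic energy] = kg·m²·s⁻²
All reduce to kg·m²·s⁻² except A., which is kg·m²·s⁻²·A⁻¹.

A.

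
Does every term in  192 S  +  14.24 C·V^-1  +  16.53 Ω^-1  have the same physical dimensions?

Expand each in SI base units:
  192 S:  S = Ω⁻¹ = kg⁻¹·m⁻²·s³·A²
  14.24 C·V^-1:  C·V⁻¹ = s·A·(J·C⁻¹)⁻¹ = kg⁻¹·m⁻²·s⁴·A²
  16.53 Ω^-1:  Ω⁻¹ = (V·A⁻¹)⁻¹ = kg⁻¹·m⁻²·s³·A²
The terms do not share a single dimension (kg⁻¹·m⁻²·s³·A² vs kg⁻¹·m⁻²·s⁴·A²).

No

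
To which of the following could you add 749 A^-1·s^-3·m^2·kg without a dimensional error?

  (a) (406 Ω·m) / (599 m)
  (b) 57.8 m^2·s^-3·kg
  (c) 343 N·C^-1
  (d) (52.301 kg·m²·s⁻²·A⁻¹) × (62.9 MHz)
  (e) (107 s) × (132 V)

Reference: kg·m²·s⁻³·A⁻¹.
Each option:
  (a) [kg·m³·s⁻³·A⁻²] / [m] = kg·m²·s⁻³·A⁻²
  (b) kg·m²·s⁻³
  (c) N·C⁻¹ = kg·m·s⁻²·(s·A)⁻¹ = kg·m·s⁻³·A⁻¹
  (d) [kg·m²·s⁻²·A⁻¹] · [s⁻¹] = kg·m²·s⁻³·A⁻¹  ← same
  (e) [s] · [kg·m²·s⁻³·A⁻¹] = kg·m²·s⁻²·A⁻¹
Only (d) matches kg·m²·s⁻³·A⁻¹.

(d)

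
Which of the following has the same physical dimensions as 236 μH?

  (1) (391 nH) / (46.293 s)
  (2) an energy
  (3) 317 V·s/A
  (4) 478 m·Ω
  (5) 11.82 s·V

Reference: H = V·s·A⁻¹ = kg·m²·s⁻²·A⁻².
Each option:
  (1) [kg·m²·s⁻²·A⁻²] / [s] = kg·m²·s⁻³·A⁻²
  (2) [energy] = kg·m²·s⁻²
  (3) V·s·A⁻¹ = J·C⁻¹·s·A⁻¹ = kg·m²·s⁻²·A⁻²  ← same
  (4) Ω·m = V·A⁻¹·m = kg·m³·s⁻³·A⁻²
  (5) V·s = J·C⁻¹·s = kg·m²·s⁻²·A⁻¹
Only (3) matches kg·m²·s⁻²·A⁻².

(3)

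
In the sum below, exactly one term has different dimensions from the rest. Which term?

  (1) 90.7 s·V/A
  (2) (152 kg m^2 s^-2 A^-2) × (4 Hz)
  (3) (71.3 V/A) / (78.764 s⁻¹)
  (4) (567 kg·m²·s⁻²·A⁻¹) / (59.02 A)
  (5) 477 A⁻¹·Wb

(2)

Dimensions:
  (1) V·s·A⁻¹ = J·C⁻¹·s·A⁻¹ = kg·m²·s⁻²·A⁻²
  (2) [kg·m²·s⁻²·A⁻²] · [s⁻¹] = kg·m²·s⁻³·A⁻²
  (3) [kg·m²·s⁻³·A⁻²] / [s⁻¹] = kg·m²·s⁻²·A⁻²
  (4) [kg·m²·s⁻²·A⁻¹] / [A] = kg·m²·s⁻²·A⁻²
  (5) Wb·A⁻¹ = V·s·A⁻¹ = kg·m²·s⁻²·A⁻²
All reduce to kg·m²·s⁻²·A⁻² except (2), which is kg·m²·s⁻³·A⁻².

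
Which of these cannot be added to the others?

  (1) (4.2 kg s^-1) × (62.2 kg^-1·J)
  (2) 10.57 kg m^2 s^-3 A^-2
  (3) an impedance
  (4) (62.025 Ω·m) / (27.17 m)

Work out the base dimensions of each:
  (1) [kg·s⁻¹] · [m²·s⁻²] = kg·m²·s⁻³
  (2) kg·m²·s⁻³·A⁻²
  (3) [impedance] = kg·m²·s⁻³·A⁻²
  (4) [kg·m³·s⁻³·A⁻²] / [m] = kg·m²·s⁻³·A⁻²
All reduce to kg·m²·s⁻³·A⁻² except (1), which is kg·m²·s⁻³.

(1)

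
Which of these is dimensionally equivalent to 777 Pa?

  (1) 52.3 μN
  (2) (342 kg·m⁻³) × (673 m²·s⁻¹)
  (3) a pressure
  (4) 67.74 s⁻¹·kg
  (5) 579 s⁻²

Reference: Pa = N·m⁻² = kg·m⁻¹·s⁻².
Each option:
  (1) N = kg·m·s⁻²
  (2) [kg·m⁻³] · [m²·s⁻¹] = kg·m⁻¹·s⁻¹
  (3) [pressure] = kg·m⁻¹·s⁻²  ← same
  (4) kg·s⁻¹
  (5) s⁻²
Only (3) matches kg·m⁻¹·s⁻².

(3)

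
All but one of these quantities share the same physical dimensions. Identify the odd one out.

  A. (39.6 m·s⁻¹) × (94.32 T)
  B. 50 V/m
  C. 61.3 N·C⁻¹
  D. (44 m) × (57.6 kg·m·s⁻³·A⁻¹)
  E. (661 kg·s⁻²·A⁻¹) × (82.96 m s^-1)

D.

Work out the base dimensions of each:
  A. [m·s⁻¹] · [kg·s⁻²·A⁻¹] = kg·m·s⁻³·A⁻¹
  B. V·m⁻¹ = J·C⁻¹·m⁻¹ = kg·m·s⁻³·A⁻¹
  C. N·C⁻¹ = kg·m·s⁻²·(s·A)⁻¹ = kg·m·s⁻³·A⁻¹
  D. [m] · [kg·m·s⁻³·A⁻¹] = kg·m²·s⁻³·A⁻¹
  E. [kg·s⁻²·A⁻¹] · [m·s⁻¹] = kg·m·s⁻³·A⁻¹
All reduce to kg·m·s⁻³·A⁻¹ except D., which is kg·m²·s⁻³·A⁻¹.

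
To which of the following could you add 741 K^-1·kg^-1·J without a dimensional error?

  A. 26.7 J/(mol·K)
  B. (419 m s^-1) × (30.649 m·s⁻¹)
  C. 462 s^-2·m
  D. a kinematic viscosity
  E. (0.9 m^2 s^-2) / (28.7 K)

E.

Reference: J·kg⁻¹·K⁻¹ = N·m·kg⁻¹·K⁻¹ = m²·s⁻²·K⁻¹.
Each option:
  A. J·mol⁻¹·K⁻¹ = N·m·mol⁻¹·K⁻¹ = kg·m²·s⁻²·K⁻¹·mol⁻¹
  B. [m·s⁻¹] · [m·s⁻¹] = m²·s⁻²
  C. m·s⁻²
  D. [kinematic viscosity] = m²·s⁻¹
  E. [m²·s⁻²] / [K] = m²·s⁻²·K⁻¹  ← same
Only E. matches m²·s⁻²·K⁻¹.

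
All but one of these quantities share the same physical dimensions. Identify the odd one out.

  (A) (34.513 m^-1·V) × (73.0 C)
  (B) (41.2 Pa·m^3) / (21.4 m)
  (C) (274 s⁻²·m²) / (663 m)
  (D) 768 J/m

(C)

Work out the base dimensions of each:
  (A) [kg·m·s⁻³·A⁻¹] · [s·A] = kg·m·s⁻²
  (B) [kg·m²·s⁻²] / [m] = kg·m·s⁻²
  (C) [m²·s⁻²] / [m] = m·s⁻²
  (D) J·m⁻¹ = N·m·m⁻¹ = kg·m·s⁻²
All reduce to kg·m·s⁻² except (C), which is m·s⁻².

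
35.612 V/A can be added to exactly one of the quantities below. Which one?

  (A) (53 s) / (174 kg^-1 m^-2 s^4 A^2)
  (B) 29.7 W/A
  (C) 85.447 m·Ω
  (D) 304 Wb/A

Reference: V·A⁻¹ = J·C⁻¹·A⁻¹ = kg·m²·s⁻³·A⁻².
Each option:
  (A) [s] / [kg⁻¹·m⁻²·s⁴·A²] = kg·m²·s⁻³·A⁻²  ← same
  (B) W·A⁻¹ = J·s⁻¹·A⁻¹ = kg·m²·s⁻³·A⁻¹
  (C) Ω·m = V·A⁻¹·m = kg·m³·s⁻³·A⁻²
  (D) Wb·A⁻¹ = V·s·A⁻¹ = kg·m²·s⁻²·A⁻²
Only (A) matches kg·m²·s⁻³·A⁻².

(A)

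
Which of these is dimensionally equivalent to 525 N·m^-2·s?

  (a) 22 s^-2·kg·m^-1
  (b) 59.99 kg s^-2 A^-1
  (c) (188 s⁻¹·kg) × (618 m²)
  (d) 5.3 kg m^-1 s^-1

(d)

Reference: N·s·m⁻² = kg·m·s⁻²·s·m⁻² = kg·m⁻¹·s⁻¹.
Each option:
  (a) kg·m⁻¹·s⁻²
  (b) kg·s⁻²·A⁻¹
  (c) [kg·s⁻¹] · [m²] = kg·m²·s⁻¹
  (d) kg·m⁻¹·s⁻¹  ← same
Only (d) matches kg·m⁻¹·s⁻¹.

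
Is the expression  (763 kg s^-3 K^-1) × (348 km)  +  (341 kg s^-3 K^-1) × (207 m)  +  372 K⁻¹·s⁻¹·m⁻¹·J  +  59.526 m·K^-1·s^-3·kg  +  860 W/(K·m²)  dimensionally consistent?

Work out the base dimensions of each:
  (763 kg s^-3 K^-1) × (348 km):  [kg·s⁻³·K⁻¹] · [m] = kg·m·s⁻³·K⁻¹
  (341 kg s^-3 K^-1) × (207 m):  [kg·s⁻³·K⁻¹] · [m] = kg·m·s⁻³·K⁻¹
  372 K⁻¹·s⁻¹·m⁻¹·J:  J·s⁻¹·m⁻¹·K⁻¹ = N·m·s⁻¹·m⁻¹·K⁻¹ = kg·m·s⁻³·K⁻¹
  59.526 m·K^-1·s^-3·kg:  kg·m·s⁻³·K⁻¹
  860 W/(K·m²):  W·m⁻²·K⁻¹ = J·s⁻¹·m⁻²·K⁻¹ = kg·s⁻³·K⁻¹
The terms do not share a single dimension (kg·m·s⁻³·K⁻¹ vs kg·s⁻³·K⁻¹).

No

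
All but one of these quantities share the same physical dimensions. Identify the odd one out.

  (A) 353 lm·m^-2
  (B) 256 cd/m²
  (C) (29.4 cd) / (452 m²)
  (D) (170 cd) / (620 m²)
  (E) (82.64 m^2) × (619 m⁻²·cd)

Reduce each to base SI dimensions:
  (A) lm·m⁻² = cd·m⁻² = m⁻²·cd
  (B) cd·m⁻² = m⁻²·cd
  (C) [cd] / [m²] = m⁻²·cd
  (D) [cd] / [m²] = m⁻²·cd
  (E) [m²] · [m⁻²·cd] = cd
All reduce to m⁻²·cd except (E), which is cd.

(E)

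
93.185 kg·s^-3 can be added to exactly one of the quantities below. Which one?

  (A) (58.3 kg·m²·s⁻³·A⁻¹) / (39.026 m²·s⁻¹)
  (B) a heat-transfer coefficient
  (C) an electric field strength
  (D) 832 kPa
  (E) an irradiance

Reference: kg·s⁻³.
Each option:
  (A) [kg·m²·s⁻³·A⁻¹] / [m²·s⁻¹] = kg·s⁻²·A⁻¹
  (B) [heat-transfer coefficient] = kg·s⁻³·K⁻¹
  (C) [electric field strength] = kg·m·s⁻³·A⁻¹
  (D) Pa = N·m⁻² = kg·m⁻¹·s⁻²
  (E) [irradiance] = kg·s⁻³  ← same
Only (E) matches kg·s⁻³.

(E)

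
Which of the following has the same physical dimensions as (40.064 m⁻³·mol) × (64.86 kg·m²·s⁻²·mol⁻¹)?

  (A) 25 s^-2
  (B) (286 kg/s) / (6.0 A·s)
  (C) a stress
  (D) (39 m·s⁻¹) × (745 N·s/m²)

(C)

Reference: [m⁻³·mol] · [kg·m²·s⁻²·mol⁻¹] = kg·m⁻¹·s⁻².
Each option:
  (A) s⁻²
  (B) [kg·s⁻¹] / [s·A] = kg·s⁻²·A⁻¹
  (C) [stress] = kg·m⁻¹·s⁻²  ← same
  (D) [m·s⁻¹] · [kg·m⁻¹·s⁻¹] = kg·s⁻²
Only (C) matches kg·m⁻¹·s⁻².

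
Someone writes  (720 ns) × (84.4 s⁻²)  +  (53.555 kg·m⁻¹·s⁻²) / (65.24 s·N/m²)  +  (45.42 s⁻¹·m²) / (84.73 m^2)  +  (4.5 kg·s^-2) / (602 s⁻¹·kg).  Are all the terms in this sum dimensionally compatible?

Yes

Reduce each to base SI dimensions:
  (720 ns) × (84.4 s⁻²):  [s] · [s⁻²] = s⁻¹
  (53.555 kg·m⁻¹·s⁻²) / (65.24 s·N/m²):  [kg·m⁻¹·s⁻²] / [kg·m⁻¹·s⁻¹] = s⁻¹
  (45.42 s⁻¹·m²) / (84.73 m^2):  [m²·s⁻¹] / [m²] = s⁻¹
  (4.5 kg·s^-2) / (602 s⁻¹·kg):  [kg·s⁻²] / [kg·s⁻¹] = s⁻¹
Every term reduces to s⁻¹.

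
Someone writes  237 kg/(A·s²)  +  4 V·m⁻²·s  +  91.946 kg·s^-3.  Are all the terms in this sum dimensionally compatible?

No

Reduce each to base SI dimensions:
  237 kg/(A·s²):  kg·s⁻²·A⁻¹
  4 V·m⁻²·s:  V·s·m⁻² = J·C⁻¹·s·m⁻² = kg·s⁻²·A⁻¹
  91.946 kg·s^-3:  kg·s⁻³
The terms do not share a single dimension (kg·s⁻²·A⁻¹ vs kg·s⁻³).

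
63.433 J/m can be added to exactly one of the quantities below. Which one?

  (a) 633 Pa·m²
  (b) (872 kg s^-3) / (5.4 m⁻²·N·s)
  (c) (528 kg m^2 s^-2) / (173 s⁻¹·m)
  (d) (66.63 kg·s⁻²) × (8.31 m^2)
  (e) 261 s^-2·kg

Reference: J·m⁻¹ = N·m·m⁻¹ = kg·m·s⁻².
Each option:
  (a) Pa·m² = N·m⁻²·m² = kg·m·s⁻²  ← same
  (b) [kg·s⁻³] / [kg·m⁻¹·s⁻¹] = m·s⁻²
  (c) [kg·m²·s⁻²] / [m·s⁻¹] = kg·m·s⁻¹
  (d) [kg·s⁻²] · [m²] = kg·m²·s⁻²
  (e) kg·s⁻²
Only (a) matches kg·m·s⁻².

(a)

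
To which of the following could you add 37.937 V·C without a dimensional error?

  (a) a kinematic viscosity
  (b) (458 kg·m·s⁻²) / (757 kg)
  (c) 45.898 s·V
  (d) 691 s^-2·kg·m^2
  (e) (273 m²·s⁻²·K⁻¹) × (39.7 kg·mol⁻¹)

(d)

Reference: C·V = s·A·J·C⁻¹ = kg·m²·s⁻².
Each option:
  (a) [kinematic viscosity] = m²·s⁻¹
  (b) [kg·m·s⁻²] / [kg] = m·s⁻²
  (c) V·s = J·C⁻¹·s = kg·m²·s⁻²·A⁻¹
  (d) kg·m²·s⁻²  ← same
  (e) [m²·s⁻²·K⁻¹] · [kg·mol⁻¹] = kg·m²·s⁻²·K⁻¹·mol⁻¹
Only (d) matches kg·m²·s⁻².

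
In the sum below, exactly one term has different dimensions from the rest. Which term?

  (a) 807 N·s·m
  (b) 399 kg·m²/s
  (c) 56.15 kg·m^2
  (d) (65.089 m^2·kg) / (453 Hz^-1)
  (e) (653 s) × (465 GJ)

(c)

Reduce each to base SI dimensions:
  (a) N·m·s = kg·m·s⁻²·m·s = kg·m²·s⁻¹
  (b) kg·m²·s⁻¹
  (c) kg·m²
  (d) [kg·m²] / [s] = kg·m²·s⁻¹
  (e) [s] · [kg·m²·s⁻²] = kg·m²·s⁻¹
All reduce to kg·m²·s⁻¹ except (c), which is kg·m².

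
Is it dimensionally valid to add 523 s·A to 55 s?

Work out the base dimensions of each:
  523 s·A:  A·s = s·A
  55 s:  s
s·A ≠ s, so they cannot be added.

No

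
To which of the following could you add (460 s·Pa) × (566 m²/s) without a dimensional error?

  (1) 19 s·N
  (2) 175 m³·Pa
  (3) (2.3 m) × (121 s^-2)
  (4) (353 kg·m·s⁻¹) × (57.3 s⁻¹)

(4)

Reference: [kg·m⁻¹·s⁻¹] · [m²·s⁻¹] = kg·m·s⁻².
Each option:
  (1) N·s = kg·m·s⁻²·s = kg·m·s⁻¹
  (2) Pa·m³ = N·m⁻²·m³ = kg·m²·s⁻²
  (3) [m] · [s⁻²] = m·s⁻²
  (4) [kg·m·s⁻¹] · [s⁻¹] = kg·m·s⁻²  ← same
Only (4) matches kg·m·s⁻².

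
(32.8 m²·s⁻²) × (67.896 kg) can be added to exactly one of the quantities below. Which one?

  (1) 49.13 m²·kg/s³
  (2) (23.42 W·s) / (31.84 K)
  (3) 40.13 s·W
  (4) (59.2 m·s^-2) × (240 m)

(3)

Reference: [m²·s⁻²] · [kg] = kg·m²·s⁻².
Each option:
  (1) kg·m²·s⁻³
  (2) [kg·m²·s⁻²] / [K] = kg·m²·s⁻²·K⁻¹
  (3) W·s = J·s⁻¹·s = kg·m²·s⁻²  ← same
  (4) [m·s⁻²] · [m] = m²·s⁻²
Only (3) matches kg·m²·s⁻².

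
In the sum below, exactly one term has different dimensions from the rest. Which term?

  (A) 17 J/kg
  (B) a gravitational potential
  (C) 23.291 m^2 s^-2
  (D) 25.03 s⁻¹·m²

(D)

Expand each in SI base units:
  (A) J·kg⁻¹ = N·m·kg⁻¹ = m²·s⁻²
  (B) [gravitational potential] = m²·s⁻²
  (C) m²·s⁻²
  (D) m²·s⁻¹
All reduce to m²·s⁻² except (D), which is m²·s⁻¹.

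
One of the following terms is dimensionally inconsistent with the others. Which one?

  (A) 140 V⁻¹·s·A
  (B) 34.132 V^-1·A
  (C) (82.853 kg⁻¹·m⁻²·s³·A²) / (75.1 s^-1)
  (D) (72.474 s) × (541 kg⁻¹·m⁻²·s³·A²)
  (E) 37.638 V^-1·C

In SI base units:
  (A) A·s·V⁻¹ = A·s·(J·C⁻¹)⁻¹ = kg⁻¹·m⁻²·s⁴·A²
  (B) A·V⁻¹ = A·(J·C⁻¹)⁻¹ = kg⁻¹·m⁻²·s³·A²
  (C) [kg⁻¹·m⁻²·s³·A²] / [s⁻¹] = kg⁻¹·m⁻²·s⁴·A²
  (D) [s] · [kg⁻¹·m⁻²·s³·A²] = kg⁻¹·m⁻²·s⁴·A²
  (E) C·V⁻¹ = s·A·(J·C⁻¹)⁻¹ = kg⁻¹·m⁻²·s⁴·A²
All reduce to kg⁻¹·m⁻²·s⁴·A² except (B), which is kg⁻¹·m⁻²·s³·A².

(B)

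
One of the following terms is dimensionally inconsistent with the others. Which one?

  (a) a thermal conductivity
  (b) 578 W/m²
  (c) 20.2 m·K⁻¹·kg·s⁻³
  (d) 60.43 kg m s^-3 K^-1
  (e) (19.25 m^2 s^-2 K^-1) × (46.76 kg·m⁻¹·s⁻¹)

Reduce each to base SI dimensions:
  (a) [thermal conductivity] = kg·m·s⁻³·K⁻¹
  (b) W·m⁻² = J·s⁻¹·m⁻² = kg·s⁻³
  (c) kg·m·s⁻³·K⁻¹
  (d) kg·m·s⁻³·K⁻¹
  (e) [m²·s⁻²·K⁻¹] · [kg·m⁻¹·s⁻¹] = kg·m·s⁻³·K⁻¹
All reduce to kg·m·s⁻³·K⁻¹ except (b), which is kg·s⁻³.

(b)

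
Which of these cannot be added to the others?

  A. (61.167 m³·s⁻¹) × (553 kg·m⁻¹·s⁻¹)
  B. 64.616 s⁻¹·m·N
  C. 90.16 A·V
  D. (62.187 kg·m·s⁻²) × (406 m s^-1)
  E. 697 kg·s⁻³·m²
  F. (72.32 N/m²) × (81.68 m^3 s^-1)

Work out the base dimensions of each:
  A. [m³·s⁻¹] · [kg·m⁻¹·s⁻¹] = kg·m²·s⁻²
  B. N·m·s⁻¹ = kg·m·s⁻²·m·s⁻¹ = kg·m²·s⁻³
  C. V·A = J·C⁻¹·A = kg·m²·s⁻³
  D. [kg·m·s⁻²] · [m·s⁻¹] = kg·m²·s⁻³
  E. kg·m²·s⁻³
  F. [kg·m⁻¹·s⁻²] · [m³·s⁻¹] = kg·m²·s⁻³
All reduce to kg·m²·s⁻³ except A., which is kg·m²·s⁻².

A.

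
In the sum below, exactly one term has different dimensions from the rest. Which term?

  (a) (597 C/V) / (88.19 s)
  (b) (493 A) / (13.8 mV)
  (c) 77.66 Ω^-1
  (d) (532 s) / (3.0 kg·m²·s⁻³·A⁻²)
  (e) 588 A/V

Dimensions:
  (a) [kg⁻¹·m⁻²·s⁴·A²] / [s] = kg⁻¹·m⁻²·s³·A²
  (b) [A] / [kg·m²·s⁻³·A⁻¹] = kg⁻¹·m⁻²·s³·A²
  (c) Ω⁻¹ = (V·A⁻¹)⁻¹ = kg⁻¹·m⁻²·s³·A²
  (d) [s] / [kg·m²·s⁻³·A⁻²] = kg⁻¹·m⁻²·s⁴·A²
  (e) A·V⁻¹ = A·(J·C⁻¹)⁻¹ = kg⁻¹·m⁻²·s³·A²
All reduce to kg⁻¹·m⁻²·s³·A² except (d), which is kg⁻¹·m⁻²·s⁴·A².

(d)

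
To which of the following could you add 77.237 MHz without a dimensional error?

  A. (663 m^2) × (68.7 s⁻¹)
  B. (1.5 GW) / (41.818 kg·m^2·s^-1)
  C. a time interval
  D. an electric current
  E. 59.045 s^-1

Reference: Hz = s⁻¹.
Each option:
  A. [m²] · [s⁻¹] = m²·s⁻¹
  B. [kg·m²·s⁻³] / [kg·m²·s⁻¹] = s⁻²
  C. [time interval] = s
  D. [electric current] = A
  E. s⁻¹  ← same
Only E. matches s⁻¹.

E.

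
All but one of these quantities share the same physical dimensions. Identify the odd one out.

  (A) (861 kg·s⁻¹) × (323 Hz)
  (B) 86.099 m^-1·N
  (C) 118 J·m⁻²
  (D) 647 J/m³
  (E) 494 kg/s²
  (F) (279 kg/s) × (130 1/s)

(D)

Dimensions:
  (A) [kg·s⁻¹] · [s⁻¹] = kg·s⁻²
  (B) N·m⁻¹ = kg·m·s⁻²·m⁻¹ = kg·s⁻²
  (C) J·m⁻² = N·m·m⁻² = kg·s⁻²
  (D) J·m⁻³ = N·m·m⁻³ = kg·m⁻¹·s⁻²
  (E) kg·s⁻²
  (F) [kg·s⁻¹] · [s⁻¹] = kg·s⁻²
All reduce to kg·s⁻² except (D), which is kg·m⁻¹·s⁻².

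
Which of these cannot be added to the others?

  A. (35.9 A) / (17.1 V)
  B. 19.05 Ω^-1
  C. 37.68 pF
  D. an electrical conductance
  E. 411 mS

Expand each in SI base units:
  A. [A] / [kg·m²·s⁻³·A⁻¹] = kg⁻¹·m⁻²·s³·A²
  B. Ω⁻¹ = (V·A⁻¹)⁻¹ = kg⁻¹·m⁻²·s³·A²
  C. F = C·V⁻¹ = kg⁻¹·m⁻²·s⁴·A²
  D. [electrical conductance] = kg⁻¹·m⁻²·s³·A²
  E. S = Ω⁻¹ = kg⁻¹·m⁻²·s³·A²
All reduce to kg⁻¹·m⁻²·s³·A² except C., which is kg⁻¹·m⁻²·s⁴·A².

C.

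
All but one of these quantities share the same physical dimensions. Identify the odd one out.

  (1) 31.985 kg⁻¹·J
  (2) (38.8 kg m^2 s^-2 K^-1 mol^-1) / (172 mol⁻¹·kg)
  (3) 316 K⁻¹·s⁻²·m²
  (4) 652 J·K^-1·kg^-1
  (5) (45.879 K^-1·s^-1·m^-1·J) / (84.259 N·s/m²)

Dimensions:
  (1) J·kg⁻¹ = N·m·kg⁻¹ = m²·s⁻²
  (2) [kg·m²·s⁻²·K⁻¹·mol⁻¹] / [kg·mol⁻¹] = m²·s⁻²·K⁻¹
  (3) m²·s⁻²·K⁻¹
  (4) J·kg⁻¹·K⁻¹ = N·m·kg⁻¹·K⁻¹ = m²·s⁻²·K⁻¹
  (5) [kg·m·s⁻³·K⁻¹] / [kg·m⁻¹·s⁻¹] = m²·s⁻²·K⁻¹
All reduce to m²·s⁻²·K⁻¹ except (1), which is m²·s⁻².

(1)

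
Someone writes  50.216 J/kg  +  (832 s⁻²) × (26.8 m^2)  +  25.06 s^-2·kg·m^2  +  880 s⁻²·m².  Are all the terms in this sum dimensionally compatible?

No

Reduce each to base SI dimensions:
  50.216 J/kg:  J·kg⁻¹ = N·m·kg⁻¹ = m²·s⁻²
  (832 s⁻²) × (26.8 m^2):  [s⁻²] · [m²] = m²·s⁻²
  25.06 s^-2·kg·m^2:  kg·m²·s⁻²
  880 s⁻²·m²:  m²·s⁻²
The terms do not share a single dimension (kg·m²·s⁻² vs m²·s⁻²).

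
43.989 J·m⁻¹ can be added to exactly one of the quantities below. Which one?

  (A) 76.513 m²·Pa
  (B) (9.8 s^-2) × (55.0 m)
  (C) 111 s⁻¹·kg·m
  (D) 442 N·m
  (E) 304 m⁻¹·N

(A)

Reference: J·m⁻¹ = N·m·m⁻¹ = kg·m·s⁻².
Each option:
  (A) Pa·m² = N·m⁻²·m² = kg·m·s⁻²  ← same
  (B) [s⁻²] · [m] = m·s⁻²
  (C) kg·m·s⁻¹
  (D) N·m = kg·m·s⁻²·m = kg·m²·s⁻²
  (E) N·m⁻¹ = kg·m·s⁻²·m⁻¹ = kg·s⁻²
Only (A) matches kg·m·s⁻².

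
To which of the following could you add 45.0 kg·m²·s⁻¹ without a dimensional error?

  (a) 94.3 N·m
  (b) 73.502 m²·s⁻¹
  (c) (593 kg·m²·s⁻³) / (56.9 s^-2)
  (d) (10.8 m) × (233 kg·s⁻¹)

(c)

Reference: kg·m²·s⁻¹.
Each option:
  (a) N·m = kg·m·s⁻²·m = kg·m²·s⁻²
  (b) m²·s⁻¹
  (c) [kg·m²·s⁻³] / [s⁻²] = kg·m²·s⁻¹  ← same
  (d) [m] · [kg·s⁻¹] = kg·m·s⁻¹
Only (c) matches kg·m²·s⁻¹.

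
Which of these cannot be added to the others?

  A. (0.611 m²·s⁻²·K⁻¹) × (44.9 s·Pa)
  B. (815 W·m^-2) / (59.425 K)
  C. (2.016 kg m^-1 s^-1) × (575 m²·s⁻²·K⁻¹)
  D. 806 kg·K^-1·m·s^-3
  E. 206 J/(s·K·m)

B.

Work out the base dimensions of each:
  A. [m²·s⁻²·K⁻¹] · [kg·m⁻¹·s⁻¹] = kg·m·s⁻³·K⁻¹
  B. [kg·s⁻³] / [K] = kg·s⁻³·K⁻¹
  C. [kg·m⁻¹·s⁻¹] · [m²·s⁻²·K⁻¹] = kg·m·s⁻³·K⁻¹
  D. kg·m·s⁻³·K⁻¹
  E. J·s⁻¹·m⁻¹·K⁻¹ = N·m·s⁻¹·m⁻¹·K⁻¹ = kg·m·s⁻³·K⁻¹
All reduce to kg·m·s⁻³·K⁻¹ except B., which is kg·s⁻³·K⁻¹.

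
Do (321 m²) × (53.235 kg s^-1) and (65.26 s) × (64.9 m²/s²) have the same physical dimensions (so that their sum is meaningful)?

No

Expand each in SI base units:
  (321 m²) × (53.235 kg s^-1):  [m²] · [kg·s⁻¹] = kg·m²·s⁻¹
  (65.26 s) × (64.9 m²/s²):  [s] · [m²·s⁻²] = m²·s⁻¹
kg·m²·s⁻¹ ≠ m²·s⁻¹, so they cannot be added.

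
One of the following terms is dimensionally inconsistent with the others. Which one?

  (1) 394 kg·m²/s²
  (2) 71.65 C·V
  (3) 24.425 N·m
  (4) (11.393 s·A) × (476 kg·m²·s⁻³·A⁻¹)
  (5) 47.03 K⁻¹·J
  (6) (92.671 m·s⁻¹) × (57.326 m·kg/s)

Expand each in SI base units:
  (1) kg·m²·s⁻²
  (2) C·V = s·A·J·C⁻¹ = kg·m²·s⁻²
  (3) N·m = kg·m·s⁻²·m = kg·m²·s⁻²
  (4) [s·A] · [kg·m²·s⁻³·A⁻¹] = kg·m²·s⁻²
  (5) J·K⁻¹ = N·m·K⁻¹ = kg·m²·s⁻²·K⁻¹
  (6) [m·s⁻¹] · [kg·m·s⁻¹] = kg·m²·s⁻²
All reduce to kg·m²·s⁻² except (5), which is kg·m²·s⁻²·K⁻¹.

(5)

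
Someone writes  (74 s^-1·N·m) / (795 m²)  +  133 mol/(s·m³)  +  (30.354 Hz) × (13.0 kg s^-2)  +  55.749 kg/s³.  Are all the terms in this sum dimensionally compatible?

No

Expand each in SI base units:
  (74 s^-1·N·m) / (795 m²):  [kg·m²·s⁻³] / [m²] = kg·s⁻³
  133 mol/(s·m³):  mol·m⁻³·s⁻¹ = m⁻³·s⁻¹·mol
  (30.354 Hz) × (13.0 kg s^-2):  [s⁻¹] · [kg·s⁻²] = kg·s⁻³
  55.749 kg/s³:  kg·s⁻³
The terms do not share a single dimension (kg·s⁻³ vs m⁻³·s⁻¹·mol).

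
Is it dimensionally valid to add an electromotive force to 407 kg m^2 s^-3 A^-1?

In SI base units:
  an electromotive force:  [electromotive force] = kg·m²·s⁻³·A⁻¹
  407 kg m^2 s^-3 A^-1:  kg·m²·s⁻³·A⁻¹
Both are kg·m²·s⁻³·A⁻¹, so they have the same dimensions and can be added.

Yes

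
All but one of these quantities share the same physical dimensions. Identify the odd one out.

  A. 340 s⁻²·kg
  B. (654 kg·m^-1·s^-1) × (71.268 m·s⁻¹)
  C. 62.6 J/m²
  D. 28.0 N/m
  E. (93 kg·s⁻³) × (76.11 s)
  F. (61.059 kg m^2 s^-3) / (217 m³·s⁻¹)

Reduce each to base SI dimensions:
  A. kg·s⁻²
  B. [kg·m⁻¹·s⁻¹] · [m·s⁻¹] = kg·s⁻²
  C. J·m⁻² = N·m·m⁻² = kg·s⁻²
  D. N·m⁻¹ = kg·m·s⁻²·m⁻¹ = kg·s⁻²
  E. [kg·s⁻³] · [s] = kg·s⁻²
  F. [kg·m²·s⁻³] / [m³·s⁻¹] = kg·m⁻¹·s⁻²
All reduce to kg·s⁻² except F., which is kg·m⁻¹·s⁻².

F.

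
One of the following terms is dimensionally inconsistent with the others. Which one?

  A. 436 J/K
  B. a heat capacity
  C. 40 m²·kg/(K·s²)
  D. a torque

Dimensions:
  A. J·K⁻¹ = N·m·K⁻¹ = kg·m²·s⁻²·K⁻¹
  B. [heat capacity] = kg·m²·s⁻²·K⁻¹
  C. kg·m²·s⁻²·K⁻¹
  D. [torque] = kg·m²·s⁻²
All reduce to kg·m²·s⁻²·K⁻¹ except D., which is kg·m²·s⁻².

D.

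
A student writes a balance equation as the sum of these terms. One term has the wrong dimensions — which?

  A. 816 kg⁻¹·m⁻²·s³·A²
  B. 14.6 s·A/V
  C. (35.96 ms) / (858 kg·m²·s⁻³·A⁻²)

A.

Reduce each to base SI dimensions:
  A. kg⁻¹·m⁻²·s³·A²
  B. A·s·V⁻¹ = A·s·(J·C⁻¹)⁻¹ = kg⁻¹·m⁻²·s⁴·A²
  C. [s] / [kg·m²·s⁻³·A⁻²] = kg⁻¹·m⁻²·s⁴·A²
All reduce to kg⁻¹·m⁻²·s⁴·A² except A., which is kg⁻¹·m⁻²·s³·A².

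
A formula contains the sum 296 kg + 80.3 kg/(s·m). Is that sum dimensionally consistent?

Reduce each to base SI dimensions:
  296 kg:  kg
  80.3 kg/(s·m):  kg·m⁻¹·s⁻¹
kg ≠ kg·m⁻¹·s⁻¹, so they cannot be added.

No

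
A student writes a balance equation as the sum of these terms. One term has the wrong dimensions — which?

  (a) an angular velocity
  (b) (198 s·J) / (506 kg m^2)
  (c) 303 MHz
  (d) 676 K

(d)

Work out the base dimensions of each:
  (a) [angular velocity] = s⁻¹
  (b) [kg·m²·s⁻¹] / [kg·m²] = s⁻¹
  (c) Hz = s⁻¹
  (d) K
All reduce to s⁻¹ except (d), which is K.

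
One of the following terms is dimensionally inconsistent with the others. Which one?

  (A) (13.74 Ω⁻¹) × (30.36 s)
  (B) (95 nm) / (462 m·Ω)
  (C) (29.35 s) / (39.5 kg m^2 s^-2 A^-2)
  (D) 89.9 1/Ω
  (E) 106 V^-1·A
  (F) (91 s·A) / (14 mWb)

(A)

Work out the base dimensions of each:
  (A) [kg⁻¹·m⁻²·s³·A²] · [s] = kg⁻¹·m⁻²·s⁴·A²
  (B) [m] / [kg·m³·s⁻³·A⁻²] = kg⁻¹·m⁻²·s³·A²
  (C) [s] / [kg·m²·s⁻²·A⁻²] = kg⁻¹·m⁻²·s³·A²
  (D) Ω⁻¹ = (V·A⁻¹)⁻¹ = kg⁻¹·m⁻²·s³·A²
  (E) A·V⁻¹ = A·(J·C⁻¹)⁻¹ = kg⁻¹·m⁻²·s³·A²
  (F) [s·A] / [kg·m²·s⁻²·A⁻¹] = kg⁻¹·m⁻²·s³·A²
All reduce to kg⁻¹·m⁻²·s³·A² except (A), which is kg⁻¹·m⁻²·s⁴·A².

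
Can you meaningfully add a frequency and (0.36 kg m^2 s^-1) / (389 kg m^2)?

Expand each in SI base units:
  a frequency:  [frequency] = s⁻¹
  (0.36 kg m^2 s^-1) / (389 kg m^2):  [kg·m²·s⁻¹] / [kg·m²] = s⁻¹
Both are s⁻¹, so they have the same dimensions and can be added.

Yes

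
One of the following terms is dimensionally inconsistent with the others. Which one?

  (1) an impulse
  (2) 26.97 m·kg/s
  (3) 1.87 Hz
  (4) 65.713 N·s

(3)

In SI base units:
  (1) [impulse] = kg·m·s⁻¹
  (2) kg·m·s⁻¹
  (3) Hz = s⁻¹
  (4) N·s = kg·m·s⁻²·s = kg·m·s⁻¹
All reduce to kg·m·s⁻¹ except (3), which is s⁻¹.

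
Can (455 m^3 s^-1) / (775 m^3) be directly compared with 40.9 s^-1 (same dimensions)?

In SI base units:
  (455 m^3 s^-1) / (775 m^3):  [m³·s⁻¹] / [m³] = s⁻¹
  40.9 s^-1:  s⁻¹
Both are s⁻¹, so they have the same dimensions and can be added.

Yes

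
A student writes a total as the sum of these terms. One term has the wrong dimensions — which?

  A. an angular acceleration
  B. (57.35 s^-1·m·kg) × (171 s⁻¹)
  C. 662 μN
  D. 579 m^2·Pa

A.

In SI base units:
  A. [angular acceleration] = s⁻²
  B. [kg·m·s⁻¹] · [s⁻¹] = kg·m·s⁻²
  C. N = kg·m·s⁻²
  D. Pa·m² = N·m⁻²·m² = kg·m·s⁻²
All reduce to kg·m·s⁻² except A., which is s⁻².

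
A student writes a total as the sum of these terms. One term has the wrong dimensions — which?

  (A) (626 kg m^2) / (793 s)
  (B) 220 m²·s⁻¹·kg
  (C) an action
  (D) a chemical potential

(D)

Dimensions:
  (A) [kg·m²] / [s] = kg·m²·s⁻¹
  (B) kg·m²·s⁻¹
  (C) [action] = kg·m²·s⁻¹
  (D) [chemical potential] = kg·m²·s⁻²·mol⁻¹
All reduce to kg·m²·s⁻¹ except (D), which is kg·m²·s⁻²·mol⁻¹.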